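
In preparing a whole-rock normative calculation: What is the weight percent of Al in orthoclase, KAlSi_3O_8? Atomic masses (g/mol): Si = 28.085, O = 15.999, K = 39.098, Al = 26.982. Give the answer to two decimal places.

Formula mass = 1·39.098 + 1·26.982 + 3·28.085 + 8·15.999 = 278.327 g/mol, of which 26.982 g is Al.
So Al makes up 26.982/278.327 = 0.0969 of the mass, i.e. 9.69%.

9.69 weight percent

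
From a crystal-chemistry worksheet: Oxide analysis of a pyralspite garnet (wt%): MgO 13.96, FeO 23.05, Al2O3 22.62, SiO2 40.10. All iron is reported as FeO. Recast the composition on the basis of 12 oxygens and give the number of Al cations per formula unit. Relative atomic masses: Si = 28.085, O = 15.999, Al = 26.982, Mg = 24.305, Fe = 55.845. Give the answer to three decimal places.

13.96 wt% MgO ÷ 40.304 g/mol = 0.34637 mol, giving 0.34637 Mg and 0.34637 O.
23.05 wt% FeO ÷ 71.844 g/mol = 0.32083 mol, giving 0.32083 Fe and 0.32083 O.
22.62 wt% Al2O3 ÷ 101.961 g/mol = 0.22185 mol, giving 0.44370 Al and 0.66555 O.
40.10 wt% SiO2 ÷ 60.083 g/mol = 0.66741 mol, giving 0.66741 Si and 1.33482 O.
Oxygen sums to 2.66757; scaling by 12/2.66757 = 4.49848 puts the formula on 12 O.
Al: 0.44370 × 4.49848 = 1.996 atoms per formula unit.

1.996 Al apfu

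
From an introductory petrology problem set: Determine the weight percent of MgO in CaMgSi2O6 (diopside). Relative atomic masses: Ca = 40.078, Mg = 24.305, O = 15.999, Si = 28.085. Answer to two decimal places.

M(CaMgSi2O6) = 216.547 g/mol; M(MgO) = 40.304 g/mol.
Moles MgO per formula unit = 1 Mg ÷ 1 = 1.0000.
MgO fraction = (1.0000 × 40.304) / 216.547 = 40.304/216.547 = 0.1861.

18.61 wt%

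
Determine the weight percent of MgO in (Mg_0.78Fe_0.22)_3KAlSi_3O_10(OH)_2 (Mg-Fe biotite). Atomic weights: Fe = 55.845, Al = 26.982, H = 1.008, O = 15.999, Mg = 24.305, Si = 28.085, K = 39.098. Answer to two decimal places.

M((Mg_0.78Fe_0.22)_3KAlSi_3O_10(OH)_2) = 438.070 g/mol; M(MgO) = 40.304 g/mol.
Moles MgO per formula unit = 2.34 Mg ÷ 1 = 2.3400.
MgO fraction = (2.3400 × 40.304) / 438.070 = 94.311/438.070 = 0.2153.

21.53 wt%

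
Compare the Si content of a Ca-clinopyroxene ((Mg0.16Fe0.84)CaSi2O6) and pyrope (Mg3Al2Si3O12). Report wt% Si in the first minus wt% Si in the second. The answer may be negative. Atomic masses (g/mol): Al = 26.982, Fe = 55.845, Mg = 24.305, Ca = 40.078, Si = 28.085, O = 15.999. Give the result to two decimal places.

2.21 percentage points

M((Mg0.16Fe0.84)CaSi2O6) = 243.041 g/mol, so wt% Si = 56.170/243.041 × 100 = 23.11%.
M(Mg3Al2Si3O12) = 403.122 g/mol, so wt% Si = 84.255/403.122 × 100 = 20.90%.
23.11 − 20.90 = 2.21 pp.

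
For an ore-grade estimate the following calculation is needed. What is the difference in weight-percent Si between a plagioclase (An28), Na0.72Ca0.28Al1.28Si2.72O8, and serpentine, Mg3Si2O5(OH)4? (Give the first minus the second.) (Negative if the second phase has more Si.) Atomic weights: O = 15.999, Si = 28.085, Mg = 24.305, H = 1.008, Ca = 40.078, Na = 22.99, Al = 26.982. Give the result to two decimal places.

Si in Na0.72Ca0.28Al1.28Si2.72O8: molar mass 266.695 g/mol; 2.72×28.085 = 76.391 g → 28.64 wt%.
Si in Mg3Si2O5(OH)4: molar mass 277.108 g/mol; 2×28.085 = 56.170 g → 20.27 wt%.
Difference = 28.64 − 20.27 = 8.37 percentage points.

8.37 percentage points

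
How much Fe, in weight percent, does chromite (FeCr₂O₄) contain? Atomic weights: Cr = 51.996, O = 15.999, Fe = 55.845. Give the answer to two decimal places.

24.95 weight percent

Molar mass of FeCr₂O₄: 1×55.845 + 2×51.996 + 4×15.999 = 223.833 g/mol.
Mass of Fe per formula unit: 1 × 55.845 = 55.845 g.
Weight fraction Fe = 55.845 / 223.833 = 0.2495.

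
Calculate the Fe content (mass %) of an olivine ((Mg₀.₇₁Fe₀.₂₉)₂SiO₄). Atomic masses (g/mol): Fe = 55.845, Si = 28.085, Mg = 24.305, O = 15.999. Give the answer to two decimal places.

M((Mg₀.₇₁Fe₀.₂₉)₂SiO₄) = 158.984 g/mol.
Fe contributes 0.58 × 55.845 = 32.390 g per mole.
32.390/158.984 = 0.2037 → 20.37%.

20.37 mass %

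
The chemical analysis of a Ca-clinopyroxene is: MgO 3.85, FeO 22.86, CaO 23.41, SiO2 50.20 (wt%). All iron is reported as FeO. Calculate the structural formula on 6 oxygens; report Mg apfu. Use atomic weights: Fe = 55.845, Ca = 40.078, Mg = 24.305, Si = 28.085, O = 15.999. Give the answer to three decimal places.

0.229 Mg apfu

MgO: 3.85/40.304 = 0.09552 mol → 0.09552 mol Mg, 0.09552 mol O.
FeO: 22.86/71.844 = 0.31819 mol → 0.31819 mol Fe, 0.31819 mol O.
CaO: 23.41/56.077 = 0.41746 mol → 0.41746 mol Ca, 0.41746 mol O.
SiO2: 50.20/60.083 = 0.83551 mol → 0.83551 mol Si, 1.67102 mol O.
Total oxygen = 2.50219 mol. Normalization factor = 6/2.50219 = 2.39790.
Mg per 6 O = 0.09552 × 2.39790 = 0.229.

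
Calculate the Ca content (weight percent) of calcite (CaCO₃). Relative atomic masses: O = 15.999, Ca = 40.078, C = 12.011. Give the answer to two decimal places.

Molar mass of CaCO₃: 1*40.078 + 1*12.011 + 3*15.999 = 100.086 g/mol.
Mass of Ca per formula unit: 1 × 40.078 = 40.078 g.
Weight fraction Ca = 40.078 / 100.086 = 0.4004.

40.04 weight percent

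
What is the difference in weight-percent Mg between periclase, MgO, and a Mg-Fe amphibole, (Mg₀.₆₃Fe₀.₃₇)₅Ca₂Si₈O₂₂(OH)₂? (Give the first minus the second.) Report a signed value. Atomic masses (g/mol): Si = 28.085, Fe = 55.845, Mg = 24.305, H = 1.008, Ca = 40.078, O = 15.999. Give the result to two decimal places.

51.51 percentage points

First mineral: 24.305 g Mg in 40.304 g formula = 60.30 wt% Mg.
Second mineral: 76.561 g Mg in 870.702 g formula = 8.79 wt% Mg.
60.30% − 8.79% gives a difference of 51.51 percentage points.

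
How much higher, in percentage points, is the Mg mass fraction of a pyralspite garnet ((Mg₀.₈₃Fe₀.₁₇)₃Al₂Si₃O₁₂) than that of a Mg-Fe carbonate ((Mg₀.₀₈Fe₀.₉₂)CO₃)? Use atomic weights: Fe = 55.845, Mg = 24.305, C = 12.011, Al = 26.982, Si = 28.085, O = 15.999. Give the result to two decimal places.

12.72 percentage points

First mineral: 60.519 g Mg in 419.207 g formula = 14.44 wt% Mg.
Second mineral: 1.944 g Mg in 113.330 g formula = 1.72 wt% Mg.
14.44% − 1.72% gives a difference of 12.72 percentage points.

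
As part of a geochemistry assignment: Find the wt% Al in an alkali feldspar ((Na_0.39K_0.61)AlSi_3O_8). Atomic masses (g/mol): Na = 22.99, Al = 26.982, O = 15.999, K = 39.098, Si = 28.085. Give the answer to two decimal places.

Formula mass = 0.39*22.99 + 0.61*39.098 + 1*26.982 + 3*28.085 + 8*15.999 = 272.045 g/mol, of which 26.982 g is Al.
So Al makes up 26.982/272.045 = 0.0992 of the mass, i.e. 9.92%.

9.92 wt%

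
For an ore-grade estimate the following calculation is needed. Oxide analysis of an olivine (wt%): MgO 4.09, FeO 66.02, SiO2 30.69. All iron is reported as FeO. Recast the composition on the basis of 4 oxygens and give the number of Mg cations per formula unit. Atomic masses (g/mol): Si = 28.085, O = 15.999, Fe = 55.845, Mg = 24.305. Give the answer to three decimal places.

4.09 wt% MgO ÷ 40.304 g/mol = 0.10148 mol, giving 0.10148 Mg and 0.10148 O.
66.02 wt% FeO ÷ 71.844 g/mol = 0.91894 mol, giving 0.91894 Fe and 0.91894 O.
30.69 wt% SiO2 ÷ 60.083 g/mol = 0.51079 mol, giving 0.51079 Si and 1.02158 O.
Oxygen sums to 2.04200; scaling by 4/2.04200 = 1.95886 puts the formula on 4 O.
Mg: 0.10148 × 1.95886 = 0.199 atoms per formula unit.

0.199 Mg apfu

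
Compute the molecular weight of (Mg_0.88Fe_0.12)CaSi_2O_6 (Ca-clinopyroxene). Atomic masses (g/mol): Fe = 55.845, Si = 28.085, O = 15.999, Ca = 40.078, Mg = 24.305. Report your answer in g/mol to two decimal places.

The formula mass is the sum 0.88(24.305) + 0.12(55.845) + 1(40.078) + 2(28.085) + 6(15.999).

220.33 g/mol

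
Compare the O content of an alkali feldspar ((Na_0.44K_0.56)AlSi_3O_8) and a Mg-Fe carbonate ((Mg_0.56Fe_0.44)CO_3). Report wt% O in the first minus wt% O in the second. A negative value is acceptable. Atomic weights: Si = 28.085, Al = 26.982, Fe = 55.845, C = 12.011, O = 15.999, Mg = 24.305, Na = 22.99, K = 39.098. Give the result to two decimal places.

-1.69 percentage points

First mineral: 127.992 g O in 271.239 g formula = 47.19 wt% O.
Second mineral: 47.997 g O in 98.191 g formula = 48.88 wt% O.
47.19% − 48.88% gives a difference of -1.69 percentage points.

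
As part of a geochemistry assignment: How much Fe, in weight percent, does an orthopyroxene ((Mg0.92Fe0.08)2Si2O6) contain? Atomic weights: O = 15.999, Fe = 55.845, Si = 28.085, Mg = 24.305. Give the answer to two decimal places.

Molar mass of (Mg0.92Fe0.08)2Si2O6: 1.84·24.305 + 0.16·55.845 + 2·28.085 + 6·15.999 = 205.820 g/mol.
Mass of Fe per formula unit: 0.16 × 55.845 = 8.935 g.
Weight fraction Fe = 8.935 / 205.820 = 0.0434.

4.34 weight percent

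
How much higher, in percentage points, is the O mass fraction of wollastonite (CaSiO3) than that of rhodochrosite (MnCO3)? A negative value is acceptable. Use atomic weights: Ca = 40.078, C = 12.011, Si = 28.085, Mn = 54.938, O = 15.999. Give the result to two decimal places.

-0.44 percentage points

First mineral: 47.997 g O in 116.160 g formula = 41.32 wt% O.
Second mineral: 47.997 g O in 114.946 g formula = 41.76 wt% O.
41.32% − 41.76% gives a difference of -0.44 percentage points.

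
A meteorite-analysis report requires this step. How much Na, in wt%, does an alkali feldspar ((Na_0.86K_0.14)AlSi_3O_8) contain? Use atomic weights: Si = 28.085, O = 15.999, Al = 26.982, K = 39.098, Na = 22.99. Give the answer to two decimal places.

Molar mass of (Na_0.86K_0.14)AlSi_3O_8: 0.86×22.99 + 0.14×39.098 + 1×26.982 + 3×28.085 + 8×15.999 = 264.474 g/mol.
Mass of Na per formula unit: 0.86 × 22.99 = 19.771 g.
Weight fraction Na = 19.771 / 264.474 = 0.0748.

7.48 wt%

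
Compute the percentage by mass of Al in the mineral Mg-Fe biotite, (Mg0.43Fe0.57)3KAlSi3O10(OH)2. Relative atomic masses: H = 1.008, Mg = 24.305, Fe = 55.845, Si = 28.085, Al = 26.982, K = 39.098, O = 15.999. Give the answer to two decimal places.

Molar mass of (Mg0.43Fe0.57)3KAlSi3O10(OH)2: 1.29*24.305 + 1.71*55.845 + 1*39.098 + 1*26.982 + 3*28.085 + 12*15.999 + 2*1.008 = 471.187 g/mol.
Mass of Al per formula unit: 1 × 26.982 = 26.982 g.
Weight fraction Al = 26.982 / 471.187 = 0.0573.

5.73 weight percent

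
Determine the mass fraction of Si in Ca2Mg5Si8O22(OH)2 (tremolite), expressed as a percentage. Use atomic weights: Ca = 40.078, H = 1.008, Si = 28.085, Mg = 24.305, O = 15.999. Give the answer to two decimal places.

Molar mass of Ca2Mg5Si8O22(OH)2: 2·40.078 + 5·24.305 + 8·28.085 + 24·15.999 + 2·1.008 = 812.353 g/mol.
Mass of Si per formula unit: 8 × 28.085 = 224.680 g.
Weight fraction Si = 224.680 / 812.353 = 0.2766.

27.66 weight percent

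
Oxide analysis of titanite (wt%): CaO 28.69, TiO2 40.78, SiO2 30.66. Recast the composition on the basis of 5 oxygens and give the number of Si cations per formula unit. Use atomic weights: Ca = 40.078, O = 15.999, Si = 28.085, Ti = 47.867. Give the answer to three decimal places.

CaO (M=56.077): mol = 0.51162; Ca = 0.51162, O = 0.51162.
TiO2 (M=79.865): mol = 0.51061; Ti = 0.51061, O = 1.02122.
SiO2 (M=60.083): mol = 0.51029; Si = 0.51029, O = 1.02058.
ΣO = 2.55342; factor = 5/ΣO = 1.95816.
Si apfu = 0.51029 × 1.95816 = 0.999.

0.999 Si apfu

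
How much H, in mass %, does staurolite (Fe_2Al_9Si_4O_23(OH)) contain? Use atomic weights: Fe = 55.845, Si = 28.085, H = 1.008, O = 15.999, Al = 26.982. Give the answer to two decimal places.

0.12 mass %

M(Fe_2Al_9Si_4O_23(OH)) = 851.852 g/mol.
H contributes 1 × 1.008 = 1.008 g per mole.
1.008/851.852 = 0.0012 → 0.12%.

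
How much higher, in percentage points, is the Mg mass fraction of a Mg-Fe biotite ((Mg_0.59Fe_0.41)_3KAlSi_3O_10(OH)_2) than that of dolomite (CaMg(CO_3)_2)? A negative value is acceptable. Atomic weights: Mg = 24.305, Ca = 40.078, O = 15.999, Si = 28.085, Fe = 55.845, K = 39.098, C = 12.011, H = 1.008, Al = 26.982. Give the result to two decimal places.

M((Mg_0.59Fe_0.41)_3KAlSi_3O_10(OH)_2) = 456.048 g/mol, so wt% Mg = 43.020/456.048 × 100 = 9.43%.
M(CaMg(CO_3)_2) = 184.399 g/mol, so wt% Mg = 24.305/184.399 × 100 = 13.18%.
9.43 − 13.18 = -3.75 pp.

-3.75 percentage points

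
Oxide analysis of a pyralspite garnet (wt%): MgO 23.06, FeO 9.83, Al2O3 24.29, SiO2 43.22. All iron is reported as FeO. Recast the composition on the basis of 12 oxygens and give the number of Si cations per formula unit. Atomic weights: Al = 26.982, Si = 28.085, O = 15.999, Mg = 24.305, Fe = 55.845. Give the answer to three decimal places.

23.06 wt% MgO ÷ 40.304 g/mol = 0.57215 mol, giving 0.57215 Mg and 0.57215 O.
9.83 wt% FeO ÷ 71.844 g/mol = 0.13682 mol, giving 0.13682 Fe and 0.13682 O.
24.29 wt% Al2O3 ÷ 101.961 g/mol = 0.23823 mol, giving 0.47646 Al and 0.71469 O.
43.22 wt% SiO2 ÷ 60.083 g/mol = 0.71934 mol, giving 0.71934 Si and 1.43868 O.
Oxygen sums to 2.86234; scaling by 12/2.86234 = 4.19237 puts the formula on 12 O.
Si: 0.71934 × 4.19237 = 3.016 atoms per formula unit.

3.016 Si apfu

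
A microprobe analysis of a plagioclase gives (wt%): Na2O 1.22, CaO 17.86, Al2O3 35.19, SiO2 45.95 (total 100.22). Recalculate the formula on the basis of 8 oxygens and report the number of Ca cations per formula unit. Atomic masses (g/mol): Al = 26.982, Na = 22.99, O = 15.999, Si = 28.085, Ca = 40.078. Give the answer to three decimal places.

Na2O: 1.22/61.979 = 0.01968 mol → 0.03936 mol Na, 0.01968 mol O.
CaO: 17.86/56.077 = 0.31849 mol → 0.31849 mol Ca, 0.31849 mol O.
Al2O3: 35.19/101.961 = 0.34513 mol → 0.69026 mol Al, 1.03539 mol O.
SiO2: 45.95/60.083 = 0.76478 mol → 0.76478 mol Si, 1.52956 mol O.
Total oxygen = 2.90312 mol. Normalization factor = 8/2.90312 = 2.75566.
Ca per 8 O = 0.31849 × 2.75566 = 0.878.

0.878 Ca apfu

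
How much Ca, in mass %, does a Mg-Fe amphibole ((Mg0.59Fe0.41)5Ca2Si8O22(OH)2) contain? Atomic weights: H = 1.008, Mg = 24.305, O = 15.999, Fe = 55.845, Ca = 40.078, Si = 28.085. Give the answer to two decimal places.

9.14 mass %

M((Mg0.59Fe0.41)5Ca2Si8O22(OH)2) = 877.010 g/mol.
Ca contributes 2 × 40.078 = 80.156 g per mole.
80.156/877.010 = 0.0914 → 9.14%.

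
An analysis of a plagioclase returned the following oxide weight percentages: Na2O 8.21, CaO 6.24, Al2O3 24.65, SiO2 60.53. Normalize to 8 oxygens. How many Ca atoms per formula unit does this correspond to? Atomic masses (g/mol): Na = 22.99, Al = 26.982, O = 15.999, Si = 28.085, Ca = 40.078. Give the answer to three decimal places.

Na2O (M=61.979): mol = 0.13246; Na = 0.26492, O = 0.13246.
CaO (M=56.077): mol = 0.11128; Ca = 0.11128, O = 0.11128.
Al2O3 (M=101.961): mol = 0.24176; Al = 0.48352, O = 0.72528.
SiO2 (M=60.083): mol = 1.00744; Si = 1.00744, O = 2.01488.
ΣO = 2.98390; factor = 8/ΣO = 2.68105.
Ca apfu = 0.11128 × 2.68105 = 0.298.

0.298 Ca apfu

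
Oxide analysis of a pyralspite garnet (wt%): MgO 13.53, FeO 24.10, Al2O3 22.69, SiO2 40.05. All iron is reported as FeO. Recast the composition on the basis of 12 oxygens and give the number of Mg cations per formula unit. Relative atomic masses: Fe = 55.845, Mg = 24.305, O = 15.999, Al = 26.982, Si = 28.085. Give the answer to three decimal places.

1.508 Mg apfu

MgO (M=40.304): mol = 0.33570; Mg = 0.33570, O = 0.33570.
FeO (M=71.844): mol = 0.33545; Fe = 0.33545, O = 0.33545.
Al2O3 (M=101.961): mol = 0.22254; Al = 0.44508, O = 0.66762.
SiO2 (M=60.083): mol = 0.66658; Si = 0.66658, O = 1.33316.
ΣO = 2.67193; factor = 12/ΣO = 4.49114.
Mg apfu = 0.33570 × 4.49114 = 1.508.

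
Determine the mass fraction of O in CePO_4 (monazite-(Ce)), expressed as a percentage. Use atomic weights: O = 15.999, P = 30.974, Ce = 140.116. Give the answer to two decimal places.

Molar mass of CePO_4: 1·140.116 + 1·30.974 + 4·15.999 = 235.086 g/mol.
Mass of O per formula unit: 4 × 15.999 = 63.996 g.
Weight fraction O = 63.996 / 235.086 = 0.2722.

27.22 mass %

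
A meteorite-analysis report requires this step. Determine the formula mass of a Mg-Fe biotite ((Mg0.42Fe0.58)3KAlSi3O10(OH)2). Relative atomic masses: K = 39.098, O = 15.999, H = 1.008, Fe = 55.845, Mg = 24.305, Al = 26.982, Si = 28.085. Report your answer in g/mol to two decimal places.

472.13 g/mol

M = 1.26(24.305) + 1.74(55.845) + 1(39.098) + 1(26.982) + 3(28.085) + 12(15.999) + 2(1.008)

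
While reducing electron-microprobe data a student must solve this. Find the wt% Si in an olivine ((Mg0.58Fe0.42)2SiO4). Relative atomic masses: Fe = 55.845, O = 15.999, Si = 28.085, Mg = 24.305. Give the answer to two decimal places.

M((Mg0.58Fe0.42)2SiO4) = 167.185 g/mol.
Si contributes 1 × 28.085 = 28.085 g per mole.
28.085/167.185 = 0.1680 → 16.80%.

16.80 weight percent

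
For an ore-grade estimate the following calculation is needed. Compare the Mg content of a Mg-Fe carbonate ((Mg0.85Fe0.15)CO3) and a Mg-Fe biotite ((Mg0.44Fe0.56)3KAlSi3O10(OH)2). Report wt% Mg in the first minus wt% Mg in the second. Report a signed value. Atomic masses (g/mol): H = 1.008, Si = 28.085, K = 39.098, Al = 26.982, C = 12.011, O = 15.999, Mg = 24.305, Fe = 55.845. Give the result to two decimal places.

16.38 percentage points

M((Mg0.85Fe0.15)CO3) = 89.044 g/mol, so wt% Mg = 20.659/89.044 × 100 = 23.20%.
M((Mg0.44Fe0.56)3KAlSi3O10(OH)2) = 470.241 g/mol, so wt% Mg = 32.083/470.241 × 100 = 6.82%.
23.20 − 6.82 = 16.38 pp.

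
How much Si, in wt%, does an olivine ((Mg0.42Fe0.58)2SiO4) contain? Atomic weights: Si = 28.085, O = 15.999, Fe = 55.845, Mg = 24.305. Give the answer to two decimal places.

Molar mass of (Mg0.42Fe0.58)2SiO4: 0.84×24.305 + 1.16×55.845 + 1×28.085 + 4×15.999 = 177.277 g/mol.
Mass of Si per formula unit: 1 × 28.085 = 28.085 g.
Weight fraction Si = 28.085 / 177.277 = 0.1584.

15.84 wt%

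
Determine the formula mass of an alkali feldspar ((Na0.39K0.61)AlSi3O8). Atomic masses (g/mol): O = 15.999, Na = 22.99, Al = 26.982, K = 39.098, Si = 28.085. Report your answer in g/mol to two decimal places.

272.04 g/mol

Na: 0.39 × 22.99 = 8.9661
K: 0.61 × 39.098 = 23.8498
Al: 1 × 26.982 = 26.9820
Si: 3 × 28.085 = 84.2550
O: 8 × 15.999 = 127.9920
Summing the contributions gives the formula mass.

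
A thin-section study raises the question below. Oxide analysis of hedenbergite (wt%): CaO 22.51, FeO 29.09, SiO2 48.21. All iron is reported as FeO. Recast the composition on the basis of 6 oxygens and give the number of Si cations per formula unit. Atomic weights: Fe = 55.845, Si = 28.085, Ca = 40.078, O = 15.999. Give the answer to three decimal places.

22.51 wt% CaO ÷ 56.077 g/mol = 0.40141 mol, giving 0.40141 Ca and 0.40141 O.
29.09 wt% FeO ÷ 71.844 g/mol = 0.40491 mol, giving 0.40491 Fe and 0.40491 O.
48.21 wt% SiO2 ÷ 60.083 g/mol = 0.80239 mol, giving 0.80239 Si and 1.60478 O.
Oxygen sums to 2.41110; scaling by 6/2.41110 = 2.48849 puts the formula on 6 O.
Si: 0.80239 × 2.48849 = 1.997 atoms per formula unit.

1.997 Si apfu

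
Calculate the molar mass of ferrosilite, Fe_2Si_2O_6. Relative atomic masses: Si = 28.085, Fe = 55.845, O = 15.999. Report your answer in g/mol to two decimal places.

263.85 g/mol

The formula mass is the sum 2·55.845 + 2·28.085 + 6·15.999.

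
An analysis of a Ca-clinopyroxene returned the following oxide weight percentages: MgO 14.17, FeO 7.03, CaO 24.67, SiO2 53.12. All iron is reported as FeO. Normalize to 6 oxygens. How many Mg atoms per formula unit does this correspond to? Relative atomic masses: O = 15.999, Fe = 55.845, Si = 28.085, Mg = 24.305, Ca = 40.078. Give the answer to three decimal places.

0.794 Mg apfu

MgO (M=40.304): mol = 0.35158; Mg = 0.35158, O = 0.35158.
FeO (M=71.844): mol = 0.09785; Fe = 0.09785, O = 0.09785.
CaO (M=56.077): mol = 0.43993; Ca = 0.43993, O = 0.43993.
SiO2 (M=60.083): mol = 0.88411; Si = 0.88411, O = 1.76822.
ΣO = 2.65758; factor = 6/ΣO = 2.25769.
Mg apfu = 0.35158 × 2.25769 = 0.794.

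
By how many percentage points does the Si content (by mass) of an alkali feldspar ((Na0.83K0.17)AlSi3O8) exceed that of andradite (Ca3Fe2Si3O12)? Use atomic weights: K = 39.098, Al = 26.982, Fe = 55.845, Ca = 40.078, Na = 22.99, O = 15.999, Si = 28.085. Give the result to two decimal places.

First mineral: 84.255 g Si in 264.957 g formula = 31.80 wt% Si.
Second mineral: 84.255 g Si in 508.167 g formula = 16.58 wt% Si.
31.80% − 16.58% gives a difference of 15.22 percentage points.

15.22 percentage points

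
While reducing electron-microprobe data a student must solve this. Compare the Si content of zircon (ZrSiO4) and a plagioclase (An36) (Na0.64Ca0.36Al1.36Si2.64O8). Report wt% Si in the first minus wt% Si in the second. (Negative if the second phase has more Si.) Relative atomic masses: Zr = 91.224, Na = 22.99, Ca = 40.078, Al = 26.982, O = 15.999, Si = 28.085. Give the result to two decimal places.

First mineral: 28.085 g Si in 183.305 g formula = 15.32 wt% Si.
Second mineral: 74.144 g Si in 267.974 g formula = 27.67 wt% Si.
15.32% − 27.67% gives a difference of -12.35 percentage points.

-12.35 percentage points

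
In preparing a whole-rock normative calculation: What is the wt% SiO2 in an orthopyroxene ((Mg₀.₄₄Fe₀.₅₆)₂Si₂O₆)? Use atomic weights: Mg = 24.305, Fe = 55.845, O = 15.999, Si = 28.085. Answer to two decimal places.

Molar mass of (Mg₀.₄₄Fe₀.₅₆)₂Si₂O₆ = 0.88×24.305 + 1.12×55.845 + 2×28.085 + 6×15.999 = 236.099 g/mol.
Each formula unit contains 2 Si, equivalent to 2/1 = 2.0000 mol SiO2.
M(SiO2) = 1×28.085 + 2×15.999 = 60.083 g/mol.
Mass of SiO2 per formula unit = 2.0000 × 60.083 = 120.166 g.
SiO2 wt% = 120.166 / 236.099 × 100 = 50.90%.

50.90 wt%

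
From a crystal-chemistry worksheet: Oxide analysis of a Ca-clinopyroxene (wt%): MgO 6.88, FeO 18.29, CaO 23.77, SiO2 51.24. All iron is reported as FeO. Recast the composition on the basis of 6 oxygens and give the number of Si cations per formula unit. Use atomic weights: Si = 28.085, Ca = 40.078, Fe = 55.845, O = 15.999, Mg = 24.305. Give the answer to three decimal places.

6.88 wt% MgO ÷ 40.304 g/mol = 0.17070 mol, giving 0.17070 Mg and 0.17070 O.
18.29 wt% FeO ÷ 71.844 g/mol = 0.25458 mol, giving 0.25458 Fe and 0.25458 O.
23.77 wt% CaO ÷ 56.077 g/mol = 0.42388 mol, giving 0.42388 Ca and 0.42388 O.
51.24 wt% SiO2 ÷ 60.083 g/mol = 0.85282 mol, giving 0.85282 Si and 1.70564 O.
Oxygen sums to 2.55480; scaling by 6/2.55480 = 2.34852 puts the formula on 6 O.
Si: 0.85282 × 2.34852 = 2.003 atoms per formula unit.

2.003 Si apfu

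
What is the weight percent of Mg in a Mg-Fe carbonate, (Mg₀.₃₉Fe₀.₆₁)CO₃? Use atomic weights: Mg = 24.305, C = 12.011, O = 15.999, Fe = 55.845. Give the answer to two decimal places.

Molar mass of (Mg₀.₃₉Fe₀.₆₁)CO₃: 0.39·24.305 + 0.61·55.845 + 1·12.011 + 3·15.999 = 103.552 g/mol.
Mass of Mg per formula unit: 0.39 × 24.305 = 9.479 g.
Weight fraction Mg = 9.479 / 103.552 = 0.0915.

9.15 wt%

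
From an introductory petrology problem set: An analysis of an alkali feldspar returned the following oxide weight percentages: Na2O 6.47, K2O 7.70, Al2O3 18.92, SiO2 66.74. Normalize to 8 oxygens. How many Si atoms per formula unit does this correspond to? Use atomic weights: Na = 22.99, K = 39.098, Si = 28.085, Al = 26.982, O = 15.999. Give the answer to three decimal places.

2.998 Si apfu

Na2O (M=61.979): mol = 0.10439; Na = 0.20878, O = 0.10439.
K2O (M=94.195): mol = 0.08175; K = 0.16350, O = 0.08175.
Al2O3 (M=101.961): mol = 0.18556; Al = 0.37112, O = 0.55668.
SiO2 (M=60.083): mol = 1.11080; Si = 1.11080, O = 2.22160.
ΣO = 2.96442; factor = 8/ΣO = 2.69867.
Si apfu = 1.11080 × 2.69867 = 2.998.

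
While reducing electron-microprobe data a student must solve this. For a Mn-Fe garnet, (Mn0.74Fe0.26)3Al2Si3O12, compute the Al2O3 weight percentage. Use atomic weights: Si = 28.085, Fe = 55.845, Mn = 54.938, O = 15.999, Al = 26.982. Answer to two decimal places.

20.57 wt%

Formula mass = 495.728 g/mol.
2 Al → 1.0000 mol Al2O3 per formula unit; M(Al2O3) = 101.961, so Al2O3 mass = 101.961 g.
101.961/495.728 × 100 = 20.57 wt%.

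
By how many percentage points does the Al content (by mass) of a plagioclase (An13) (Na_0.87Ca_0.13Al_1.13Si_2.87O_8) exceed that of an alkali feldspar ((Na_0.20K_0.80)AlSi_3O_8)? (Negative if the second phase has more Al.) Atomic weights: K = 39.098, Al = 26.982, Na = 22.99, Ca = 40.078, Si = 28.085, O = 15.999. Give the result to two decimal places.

1.73 percentage points

Al in Na_0.87Ca_0.13Al_1.13Si_2.87O_8: molar mass 264.297 g/mol; 1.13×26.982 = 30.490 g → 11.54 wt%.
Al in (Na_0.20K_0.80)AlSi_3O_8: molar mass 275.105 g/mol; 1×26.982 = 26.982 g → 9.81 wt%.
Difference = 11.54 − 9.81 = 1.73 percentage points.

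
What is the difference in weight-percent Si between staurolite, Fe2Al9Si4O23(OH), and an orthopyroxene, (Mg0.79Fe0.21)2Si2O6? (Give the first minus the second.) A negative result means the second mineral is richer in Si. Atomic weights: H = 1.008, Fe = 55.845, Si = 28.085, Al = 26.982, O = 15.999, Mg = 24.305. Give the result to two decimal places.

M(Fe2Al9Si4O23(OH)) = 851.852 g/mol, so wt% Si = 112.340/851.852 × 100 = 13.19%.
M((Mg0.79Fe0.21)2Si2O6) = 214.021 g/mol, so wt% Si = 56.170/214.021 × 100 = 26.25%.
13.19 − 26.25 = -13.06 pp.

-13.06 percentage points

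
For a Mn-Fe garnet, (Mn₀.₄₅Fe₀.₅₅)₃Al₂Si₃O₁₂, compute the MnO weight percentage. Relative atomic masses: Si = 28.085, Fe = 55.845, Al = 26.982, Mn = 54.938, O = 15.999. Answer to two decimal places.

19.29 wt%

Molar mass of (Mn₀.₄₅Fe₀.₅₅)₃Al₂Si₃O₁₂ = 1.35*54.938 + 1.65*55.845 + 2*26.982 + 3*28.085 + 12*15.999 = 496.518 g/mol.
Each formula unit contains 1.35 Mn, equivalent to 1.35/1 = 1.3500 mol MnO.
M(MnO) = 1×54.938 + 1×15.999 = 70.937 g/mol.
Mass of MnO per formula unit = 1.3500 × 70.937 = 95.765 g.
MnO wt% = 95.765 / 496.518 × 100 = 19.29%.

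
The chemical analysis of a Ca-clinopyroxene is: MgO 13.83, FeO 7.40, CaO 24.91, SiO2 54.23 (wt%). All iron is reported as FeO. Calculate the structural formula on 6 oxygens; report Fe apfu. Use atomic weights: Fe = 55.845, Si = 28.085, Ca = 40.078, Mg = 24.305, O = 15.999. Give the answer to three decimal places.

MgO: 13.83/40.304 = 0.34314 mol → 0.34314 mol Mg, 0.34314 mol O.
FeO: 7.40/71.844 = 0.10300 mol → 0.10300 mol Fe, 0.10300 mol O.
CaO: 24.91/56.077 = 0.44421 mol → 0.44421 mol Ca, 0.44421 mol O.
SiO2: 54.23/60.083 = 0.90258 mol → 0.90258 mol Si, 1.80516 mol O.
Total oxygen = 2.69551 mol. Normalization factor = 6/2.69551 = 2.22592.
Fe per 6 O = 0.10300 × 2.22592 = 0.229.

0.229 Fe apfu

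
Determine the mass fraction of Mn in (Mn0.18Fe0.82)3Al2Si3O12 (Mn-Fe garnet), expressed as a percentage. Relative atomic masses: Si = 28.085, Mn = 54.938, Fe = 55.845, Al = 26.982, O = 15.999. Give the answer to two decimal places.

Molar mass of (Mn0.18Fe0.82)3Al2Si3O12: 0.54·54.938 + 2.46·55.845 + 2·26.982 + 3·28.085 + 12·15.999 = 497.252 g/mol.
Mass of Mn per formula unit: 0.54 × 54.938 = 29.667 g.
Weight fraction Mn = 29.667 / 497.252 = 0.0597.

5.97 wt%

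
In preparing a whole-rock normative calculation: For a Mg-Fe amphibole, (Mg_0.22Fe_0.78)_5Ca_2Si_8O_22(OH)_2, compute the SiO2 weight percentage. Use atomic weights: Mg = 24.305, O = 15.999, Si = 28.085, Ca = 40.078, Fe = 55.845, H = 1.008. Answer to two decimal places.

Formula mass = 935.359 g/mol.
8 Si → 8.0000 mol SiO2 per formula unit; M(SiO2) = 60.083, so SiO2 mass = 480.664 g.
480.664/935.359 × 100 = 51.39 wt%.

51.39 wt%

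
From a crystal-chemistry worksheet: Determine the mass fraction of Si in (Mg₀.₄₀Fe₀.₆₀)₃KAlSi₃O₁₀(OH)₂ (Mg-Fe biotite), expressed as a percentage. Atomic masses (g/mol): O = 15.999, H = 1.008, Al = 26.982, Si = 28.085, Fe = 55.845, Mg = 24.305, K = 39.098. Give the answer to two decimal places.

17.77 wt%

Molar mass of (Mg₀.₄₀Fe₀.₆₀)₃KAlSi₃O₁₀(OH)₂: 1.20×24.305 + 1.80×55.845 + 1×39.098 + 1×26.982 + 3×28.085 + 12×15.999 + 2×1.008 = 474.026 g/mol.
Mass of Si per formula unit: 3 × 28.085 = 84.255 g.
Weight fraction Si = 84.255 / 474.026 = 0.1777.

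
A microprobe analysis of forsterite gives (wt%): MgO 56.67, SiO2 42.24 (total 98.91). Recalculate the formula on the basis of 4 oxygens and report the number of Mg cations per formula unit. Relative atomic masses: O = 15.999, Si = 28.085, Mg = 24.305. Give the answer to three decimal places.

MgO (M=40.304): mol = 1.40606; Mg = 1.40606, O = 1.40606.
SiO2 (M=60.083): mol = 0.70303; Si = 0.70303, O = 1.40606.
ΣO = 2.81212; factor = 4/ΣO = 1.42241.
Mg apfu = 1.40606 × 1.42241 = 2.000.

2.000 Mg apfu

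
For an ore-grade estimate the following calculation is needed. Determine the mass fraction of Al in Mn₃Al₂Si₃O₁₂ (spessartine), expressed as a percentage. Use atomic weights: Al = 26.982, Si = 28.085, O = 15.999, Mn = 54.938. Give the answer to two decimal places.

Formula mass = 3×54.938 + 2×26.982 + 3×28.085 + 12×15.999 = 495.021 g/mol, of which 53.964 g is Al.
So Al makes up 53.964/495.021 = 0.1090 of the mass, i.e. 10.90%.

10.90 wt%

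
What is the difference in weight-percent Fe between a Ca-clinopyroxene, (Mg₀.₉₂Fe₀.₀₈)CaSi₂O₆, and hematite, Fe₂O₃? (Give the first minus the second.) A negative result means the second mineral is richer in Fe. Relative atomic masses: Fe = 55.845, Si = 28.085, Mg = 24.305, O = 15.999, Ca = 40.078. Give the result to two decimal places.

-67.90 percentage points

Fe in (Mg₀.₉₂Fe₀.₀₈)CaSi₂O₆: molar mass 219.070 g/mol; 0.08×55.845 = 4.468 g → 2.04 wt%.
Fe in Fe₂O₃: molar mass 159.687 g/mol; 2×55.845 = 111.690 g → 69.94 wt%.
Difference = 2.04 − 69.94 = -67.90 percentage points.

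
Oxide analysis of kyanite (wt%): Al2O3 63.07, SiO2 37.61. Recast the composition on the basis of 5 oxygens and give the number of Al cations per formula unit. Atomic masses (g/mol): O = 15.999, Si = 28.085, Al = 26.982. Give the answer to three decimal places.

Al2O3: 63.07/101.961 = 0.61857 mol → 1.23714 mol Al, 1.85571 mol O.
SiO2: 37.61/60.083 = 0.62597 mol → 0.62597 mol Si, 1.25194 mol O.
Total oxygen = 3.10765 mol. Normalization factor = 5/3.10765 = 1.60893.
Al per 5 O = 1.23714 × 1.60893 = 1.990.

1.990 Al apfu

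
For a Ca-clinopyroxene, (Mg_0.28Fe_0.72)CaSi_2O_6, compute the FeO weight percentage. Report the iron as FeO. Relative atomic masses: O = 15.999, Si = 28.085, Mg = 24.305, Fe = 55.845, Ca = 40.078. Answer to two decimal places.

21.62 wt%

Molar mass of (Mg_0.28Fe_0.72)CaSi_2O_6 = 0.28·24.305 + 0.72·55.845 + 1·40.078 + 2·28.085 + 6·15.999 = 239.256 g/mol.
Each formula unit contains 0.72 Fe, equivalent to 0.72/1 = 0.7200 mol FeO.
M(FeO) = 1×55.845 + 1×15.999 = 71.844 g/mol.
Mass of FeO per formula unit = 0.7200 × 71.844 = 51.728 g.
FeO wt% = 51.728 / 239.256 × 100 = 21.62%.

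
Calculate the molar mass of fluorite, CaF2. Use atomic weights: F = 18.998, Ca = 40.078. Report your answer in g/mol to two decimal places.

78.07 g/mol

M = 1*40.078 + 2*18.998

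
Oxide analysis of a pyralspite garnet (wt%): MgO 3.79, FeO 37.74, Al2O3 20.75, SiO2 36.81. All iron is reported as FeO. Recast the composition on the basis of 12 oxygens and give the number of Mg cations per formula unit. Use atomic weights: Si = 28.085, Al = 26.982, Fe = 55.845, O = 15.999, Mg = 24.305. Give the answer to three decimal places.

MgO (M=40.304): mol = 0.09404; Mg = 0.09404, O = 0.09404.
FeO (M=71.844): mol = 0.52530; Fe = 0.52530, O = 0.52530.
Al2O3 (M=101.961): mol = 0.20351; Al = 0.40702, O = 0.61053.
SiO2 (M=60.083): mol = 0.61265; Si = 0.61265, O = 1.22530.
ΣO = 2.45517; factor = 12/ΣO = 4.88765.
Mg apfu = 0.09404 × 4.88765 = 0.460.

0.460 Mg apfu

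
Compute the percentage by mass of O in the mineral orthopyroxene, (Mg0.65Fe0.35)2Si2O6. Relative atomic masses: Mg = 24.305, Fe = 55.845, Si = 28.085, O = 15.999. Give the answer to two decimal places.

Formula mass = 1.30*24.305 + 0.70*55.845 + 2*28.085 + 6*15.999 = 222.852 g/mol, of which 95.994 g is O.
So O makes up 95.994/222.852 = 0.4308 of the mass, i.e. 43.08%.

43.08 mass %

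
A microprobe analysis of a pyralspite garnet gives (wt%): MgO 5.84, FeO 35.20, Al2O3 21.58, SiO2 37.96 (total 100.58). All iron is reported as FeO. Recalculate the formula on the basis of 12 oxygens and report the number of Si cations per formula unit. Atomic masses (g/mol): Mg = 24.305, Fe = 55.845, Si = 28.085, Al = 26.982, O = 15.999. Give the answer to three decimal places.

MgO (M=40.304): mol = 0.14490; Mg = 0.14490, O = 0.14490.
FeO (M=71.844): mol = 0.48995; Fe = 0.48995, O = 0.48995.
Al2O3 (M=101.961): mol = 0.21165; Al = 0.42330, O = 0.63495.
SiO2 (M=60.083): mol = 0.63179; Si = 0.63179, O = 1.26358.
ΣO = 2.53338; factor = 12/ΣO = 4.73675.
Si apfu = 0.63179 × 4.73675 = 2.993.

2.993 Si apfu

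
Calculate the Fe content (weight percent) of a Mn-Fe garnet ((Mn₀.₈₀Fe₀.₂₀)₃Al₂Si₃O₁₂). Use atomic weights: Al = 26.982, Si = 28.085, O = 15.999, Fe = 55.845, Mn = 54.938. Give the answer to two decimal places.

Formula mass = 2.40×54.938 + 0.60×55.845 + 2×26.982 + 3×28.085 + 12×15.999 = 495.565 g/mol, of which 33.507 g is Fe.
So Fe makes up 33.507/495.565 = 0.0676 of the mass, i.e. 6.76%.

6.76 weight percent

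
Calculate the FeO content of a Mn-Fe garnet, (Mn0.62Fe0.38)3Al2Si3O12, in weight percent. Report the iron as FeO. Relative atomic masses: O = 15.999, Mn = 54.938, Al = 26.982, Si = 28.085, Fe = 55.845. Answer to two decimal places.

Molar mass of (Mn0.62Fe0.38)3Al2Si3O12 = 1.86*54.938 + 1.14*55.845 + 2*26.982 + 3*28.085 + 12*15.999 = 496.055 g/mol.
Each formula unit contains 1.14 Fe, equivalent to 1.14/1 = 1.1400 mol FeO.
M(FeO) = 1×55.845 + 1×15.999 = 71.844 g/mol.
Mass of FeO per formula unit = 1.1400 × 71.844 = 81.902 g.
FeO wt% = 81.902 / 496.055 × 100 = 16.51%.

16.51 wt%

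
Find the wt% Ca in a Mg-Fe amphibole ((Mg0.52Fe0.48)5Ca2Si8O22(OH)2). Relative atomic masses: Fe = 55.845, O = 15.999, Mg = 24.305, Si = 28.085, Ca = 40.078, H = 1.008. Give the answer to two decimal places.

9.03 mass %

M((Mg0.52Fe0.48)5Ca2Si8O22(OH)2) = 888.049 g/mol.
Ca contributes 2 × 40.078 = 80.156 g per mole.
80.156/888.049 = 0.0903 → 9.03%.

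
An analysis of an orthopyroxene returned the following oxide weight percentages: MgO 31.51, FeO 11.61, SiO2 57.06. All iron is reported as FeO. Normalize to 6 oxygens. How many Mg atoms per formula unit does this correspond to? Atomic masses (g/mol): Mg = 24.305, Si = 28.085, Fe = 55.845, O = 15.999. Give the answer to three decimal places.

31.51 wt% MgO ÷ 40.304 g/mol = 0.78181 mol, giving 0.78181 Mg and 0.78181 O.
11.61 wt% FeO ÷ 71.844 g/mol = 0.16160 mol, giving 0.16160 Fe and 0.16160 O.
57.06 wt% SiO2 ÷ 60.083 g/mol = 0.94969 mol, giving 0.94969 Si and 1.89938 O.
Oxygen sums to 2.84279; scaling by 6/2.84279 = 2.11060 puts the formula on 6 O.
Mg: 0.78181 × 2.11060 = 1.650 atoms per formula unit.

1.650 Mg apfu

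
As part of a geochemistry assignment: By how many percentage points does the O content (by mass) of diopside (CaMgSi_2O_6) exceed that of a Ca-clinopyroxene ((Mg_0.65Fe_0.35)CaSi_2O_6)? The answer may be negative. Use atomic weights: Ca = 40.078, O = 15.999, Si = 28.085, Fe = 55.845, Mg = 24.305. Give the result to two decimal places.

First mineral: 95.994 g O in 216.547 g formula = 44.33 wt% O.
Second mineral: 95.994 g O in 227.586 g formula = 42.18 wt% O.
44.33% − 42.18% gives a difference of 2.15 percentage points.

2.15 percentage points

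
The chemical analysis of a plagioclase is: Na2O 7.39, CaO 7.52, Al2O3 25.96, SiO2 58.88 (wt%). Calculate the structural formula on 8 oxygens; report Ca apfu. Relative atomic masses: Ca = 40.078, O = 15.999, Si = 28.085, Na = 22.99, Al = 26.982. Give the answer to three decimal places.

Na2O (M=61.979): mol = 0.11923; Na = 0.23846, O = 0.11923.
CaO (M=56.077): mol = 0.13410; Ca = 0.13410, O = 0.13410.
Al2O3 (M=101.961): mol = 0.25461; Al = 0.50922, O = 0.76383.
SiO2 (M=60.083): mol = 0.97998; Si = 0.97998, O = 1.95996.
ΣO = 2.97712; factor = 8/ΣO = 2.68716.
Ca apfu = 0.13410 × 2.68716 = 0.360.

0.360 Ca apfu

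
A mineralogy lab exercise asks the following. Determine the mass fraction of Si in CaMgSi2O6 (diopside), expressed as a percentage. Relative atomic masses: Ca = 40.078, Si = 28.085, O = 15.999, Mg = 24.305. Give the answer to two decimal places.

25.94 weight percent

Molar mass of CaMgSi2O6: 1×40.078 + 1×24.305 + 2×28.085 + 6×15.999 = 216.547 g/mol.
Mass of Si per formula unit: 2 × 28.085 = 56.170 g.
Weight fraction Si = 56.170 / 216.547 = 0.2594.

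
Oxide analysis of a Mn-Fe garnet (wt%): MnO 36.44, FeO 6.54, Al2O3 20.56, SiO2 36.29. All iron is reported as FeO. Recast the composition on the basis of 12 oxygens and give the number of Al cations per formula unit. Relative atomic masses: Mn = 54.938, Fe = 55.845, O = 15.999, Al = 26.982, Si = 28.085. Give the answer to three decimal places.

MnO: 36.44/70.937 = 0.51370 mol → 0.51370 mol Mn, 0.51370 mol O.
FeO: 6.54/71.844 = 0.09103 mol → 0.09103 mol Fe, 0.09103 mol O.
Al2O3: 20.56/101.961 = 0.20165 mol → 0.40330 mol Al, 0.60495 mol O.
SiO2: 36.29/60.083 = 0.60400 mol → 0.60400 mol Si, 1.20800 mol O.
Total oxygen = 2.41768 mol. Normalization factor = 12/2.41768 = 4.96344.
Al per 12 O = 0.40330 × 4.96344 = 2.002.

2.002 Al apfu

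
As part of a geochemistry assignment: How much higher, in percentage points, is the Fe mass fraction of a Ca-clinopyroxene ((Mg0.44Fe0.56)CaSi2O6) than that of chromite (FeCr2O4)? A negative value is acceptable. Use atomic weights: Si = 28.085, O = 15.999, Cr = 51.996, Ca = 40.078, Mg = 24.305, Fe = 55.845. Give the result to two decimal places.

-11.60 percentage points

First mineral: 31.273 g Fe in 234.209 g formula = 13.35 wt% Fe.
Second mineral: 55.845 g Fe in 223.833 g formula = 24.95 wt% Fe.
13.35% − 24.95% gives a difference of -11.60 percentage points.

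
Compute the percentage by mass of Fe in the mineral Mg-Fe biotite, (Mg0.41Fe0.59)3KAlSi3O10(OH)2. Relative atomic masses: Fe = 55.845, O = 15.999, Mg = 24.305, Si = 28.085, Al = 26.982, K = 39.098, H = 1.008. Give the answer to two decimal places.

20.89 wt%

Formula mass = 1.23*24.305 + 1.77*55.845 + 1*39.098 + 1*26.982 + 3*28.085 + 12*15.999 + 2*1.008 = 473.080 g/mol, of which 98.846 g is Fe.
So Fe makes up 98.846/473.080 = 0.2089 of the mass, i.e. 20.89%.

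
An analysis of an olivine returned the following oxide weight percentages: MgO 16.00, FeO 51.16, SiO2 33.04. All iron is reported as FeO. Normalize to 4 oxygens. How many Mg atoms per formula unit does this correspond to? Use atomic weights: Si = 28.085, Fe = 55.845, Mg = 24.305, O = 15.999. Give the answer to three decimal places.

MgO (M=40.304): mol = 0.39698; Mg = 0.39698, O = 0.39698.
FeO (M=71.844): mol = 0.71210; Fe = 0.71210, O = 0.71210.
SiO2 (M=60.083): mol = 0.54991; Si = 0.54991, O = 1.09982.
ΣO = 2.20890; factor = 4/ΣO = 1.81086.
Mg apfu = 0.39698 × 1.81086 = 0.719.

0.719 Mg apfu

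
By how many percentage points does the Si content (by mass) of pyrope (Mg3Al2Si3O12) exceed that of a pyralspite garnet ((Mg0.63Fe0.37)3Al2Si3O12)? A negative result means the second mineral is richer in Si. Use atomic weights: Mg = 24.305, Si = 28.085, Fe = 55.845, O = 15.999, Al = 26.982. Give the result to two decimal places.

1.67 percentage points

M(Mg3Al2Si3O12) = 403.122 g/mol, so wt% Si = 84.255/403.122 × 100 = 20.90%.
M((Mg0.63Fe0.37)3Al2Si3O12) = 438.131 g/mol, so wt% Si = 84.255/438.131 × 100 = 19.23%.
20.90 − 19.23 = 1.67 pp.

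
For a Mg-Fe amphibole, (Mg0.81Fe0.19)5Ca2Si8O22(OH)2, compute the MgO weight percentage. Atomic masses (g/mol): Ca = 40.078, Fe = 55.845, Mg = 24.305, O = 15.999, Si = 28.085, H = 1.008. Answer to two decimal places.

19.38 wt%

Formula mass = 842.316 g/mol.
4.05 Mg → 4.0500 mol MgO per formula unit; M(MgO) = 40.304, so MgO mass = 163.231 g.
163.231/842.316 × 100 = 19.38 wt%.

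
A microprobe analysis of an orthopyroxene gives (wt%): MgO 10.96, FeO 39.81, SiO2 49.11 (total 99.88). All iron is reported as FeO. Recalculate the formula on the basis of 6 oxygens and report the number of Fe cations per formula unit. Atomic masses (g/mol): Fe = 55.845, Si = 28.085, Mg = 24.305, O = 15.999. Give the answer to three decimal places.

1.351 Fe apfu

10.96 wt% MgO ÷ 40.304 g/mol = 0.27193 mol, giving 0.27193 Mg and 0.27193 O.
39.81 wt% FeO ÷ 71.844 g/mol = 0.55412 mol, giving 0.55412 Fe and 0.55412 O.
49.11 wt% SiO2 ÷ 60.083 g/mol = 0.81737 mol, giving 0.81737 Si and 1.63474 O.
Oxygen sums to 2.46079; scaling by 6/2.46079 = 2.43824 puts the formula on 6 O.
Fe: 0.55412 × 2.43824 = 1.351 atoms per formula unit.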